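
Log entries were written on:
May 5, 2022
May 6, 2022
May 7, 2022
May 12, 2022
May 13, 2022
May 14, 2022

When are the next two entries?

May 19, 2022; May 20, 2022

Every event lands on a Thursday or Friday or Saturday (gaps cycle 1, 1, 5, 1, 1).
So the schedule is: every Thursday, Friday and Saturday.
Next Thursday: May 19, 2022.
Next Friday: May 20, 2022.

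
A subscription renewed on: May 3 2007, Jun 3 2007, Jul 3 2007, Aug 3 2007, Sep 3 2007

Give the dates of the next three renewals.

Each date is the 3rd; the gaps (31, 30, 31, 31) track the month lengths.
The rule is the 3rd of each month.
October 2007: Oct 3 2007.
Next: November 2007 → Nov 3 2007.
December 2007: Dec 3 2007.

Oct 3 2007, Nov 3 2007, Dec 3 2007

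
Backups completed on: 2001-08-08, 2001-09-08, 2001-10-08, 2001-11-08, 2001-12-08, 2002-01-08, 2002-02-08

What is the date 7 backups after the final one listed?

2002-09-08

Gaps: 31, 30, 31, 30, 31, 31 days — not constant. Every event is on the 8th of the month.
Pattern: the 8th of each month.
March 2002: 2002-03-08.
Next: April 2002 → 2002-04-08.
May 2002: 2002-05-08.
June 2002: 2002-06-08.
Next: July 2002 → 2002-07-08.
August 2002: 2002-08-08.
Next: September 2002 → 2002-09-08.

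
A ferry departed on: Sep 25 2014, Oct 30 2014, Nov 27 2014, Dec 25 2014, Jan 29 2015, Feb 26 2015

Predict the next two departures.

Mar 26 2015, Apr 30 2015

These are Thursdays with 35, 28, 28, 35, 28-day gaps.
Each is the final Thursday of its month — Oct 30 2014 is past the 28th, so '4th Thursday' doesn't fit.
March 2015 ends with Thursday Mar 26 2015.
Last Thursday of April 2015: Apr 30 2015.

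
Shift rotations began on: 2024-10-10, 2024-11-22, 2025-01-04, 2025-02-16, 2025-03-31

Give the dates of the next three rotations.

2025-05-13, 2025-06-25, 2025-08-07

The spacing is 43, 43, 43, 43 days — always 43 days.
2025-03-31 + 43 days = 2025-05-13.
2025-05-13 + 43 days = 2025-06-25.
2025-06-25 + 43 days = 2025-08-07.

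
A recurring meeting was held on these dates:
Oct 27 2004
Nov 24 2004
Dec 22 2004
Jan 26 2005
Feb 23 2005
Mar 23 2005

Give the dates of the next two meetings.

Apr 27 2005, May 25 2005

Gaps: 28, 28, 35, 28, 28 days — a mix of 28 and 35. Every date is a Wednesday.
Each is the 4th Wednesday of its month.
April 2005 — 4th Wednesday is Apr 27 2005.
4th Wednesday of May 2005: May 25 2005.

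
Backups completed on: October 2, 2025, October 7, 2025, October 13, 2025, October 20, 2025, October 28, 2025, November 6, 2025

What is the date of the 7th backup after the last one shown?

February 5, 2026

Intervals are 5, 6, 7, 8, 9 days — an arithmetic progression with common difference 1.
Next gap: 10 days. November 6, 2025 + 10 days = November 16, 2025.
Next gap: 11 days. November 16, 2025 + 11 days = November 27, 2025.
Next gap: 12 days. November 27, 2025 + 12 days = December 9, 2025.
Next gap: 13 days. December 9, 2025 + 13 days = December 22, 2025.
Next gap: 14 days. December 22, 2025 + 14 days = January 5, 2026.
Next gap: 15 days. January 5, 2026 + 15 days = January 20, 2026.
Next gap: 16 days. January 20, 2026 + 16 days = February 5, 2026.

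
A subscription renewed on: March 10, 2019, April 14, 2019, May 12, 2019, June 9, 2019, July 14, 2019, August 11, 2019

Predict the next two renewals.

September 8, 2019; October 13, 2019

These are Sundays at 28- or 35-day spacing (35, 28, 28, 35, 28).
The pattern: 2nd Sunday of the month.
2nd Sunday of September 2019: September 8, 2019.
2nd Sunday of October 2019: October 13, 2019.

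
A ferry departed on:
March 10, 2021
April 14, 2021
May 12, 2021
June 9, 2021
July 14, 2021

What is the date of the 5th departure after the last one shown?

These are Wednesdays at 28- or 35-day spacing (35, 28, 28, 35).
The pattern: 2nd Wednesday of the month.
August 2021 — 2nd Wednesday is August 11, 2021.
2nd Wednesday of September 2021: September 8, 2021.
October 2021 — 2nd Wednesday is October 13, 2021.
November 2021 — 2nd Wednesday is November 10, 2021.
December 2021 — 2nd Wednesday is December 8, 2021.

December 8, 2021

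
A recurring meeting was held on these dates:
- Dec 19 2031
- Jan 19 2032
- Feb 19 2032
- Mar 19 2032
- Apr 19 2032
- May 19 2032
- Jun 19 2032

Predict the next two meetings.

Jul 19 2032, Aug 19 2032

Gaps: 31, 31, 29, 31, 30, 31 days — not constant. Every event is on the 19th of the month.
Pattern: the 19th of each month.
July 2032: Jul 19 2032.
Next: August 2032 → Aug 19 2032.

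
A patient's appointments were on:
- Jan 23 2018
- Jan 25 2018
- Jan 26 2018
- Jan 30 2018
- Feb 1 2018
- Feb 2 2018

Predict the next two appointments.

Every event lands on a Tuesday or Thursday or Friday (gaps cycle 2, 1, 4, 2, 1).
So the schedule is: every Tuesday, Thursday and Friday.
The following Tuesday is Feb 6 2018.
The following Thursday is Feb 8 2018.

Feb 6 2018, Feb 8 2018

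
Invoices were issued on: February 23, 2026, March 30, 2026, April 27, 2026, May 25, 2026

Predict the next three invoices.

June 29, 2026; July 27, 2026; August 31, 2026

These are Mondays with 35, 28, 28-day gaps.
Each is the final Monday of its month — March 30, 2026 is past the 28th, so '4th Monday' doesn't fit.
June 2026 ends with Monday June 29, 2026.
Last Monday of July 2026: July 27, 2026.
Last Monday of August 2026: August 31, 2026.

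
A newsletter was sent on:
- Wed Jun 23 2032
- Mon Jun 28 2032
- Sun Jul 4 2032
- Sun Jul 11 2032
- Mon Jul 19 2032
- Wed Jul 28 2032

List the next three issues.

Sat Aug 7 2032, Wed Aug 18 2032, Mon Aug 30 2032

Intervals are 5, 6, 7, 8, 9 days — an arithmetic progression with common difference 1.
Next gap: 10 days. Wed Jul 28 2032 + 10 days = Sat Aug 7 2032.
Next gap: 11 days. Sat Aug 7 2032 + 11 days = Wed Aug 18 2032.
Next gap: 12 days. Wed Aug 18 2032 + 12 days = Mon Aug 30 2032.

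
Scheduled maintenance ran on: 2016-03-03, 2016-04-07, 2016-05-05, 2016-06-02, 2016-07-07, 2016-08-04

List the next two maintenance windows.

These are Thursdays at 28- or 35-day spacing (35, 28, 28, 35, 28).
The pattern: 1st Thursday of the month.
September 2016 — 1st Thursday is 2016-09-01.
1st Thursday of October 2016: 2016-10-06.

2016-09-01, 2016-10-06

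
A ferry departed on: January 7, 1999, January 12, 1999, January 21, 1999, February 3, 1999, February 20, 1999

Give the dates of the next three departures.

March 13, 1999; April 7, 1999; May 6, 1999

Intervals are 5, 9, 13, 17 days — an arithmetic progression with common difference 4.
Next gap: 21 days. February 20, 1999 + 21 days = March 13, 1999.
Next gap: 25 days. March 13, 1999 + 25 days = April 7, 1999.
Next gap: 29 days. April 7, 1999 + 29 days = May 6, 1999.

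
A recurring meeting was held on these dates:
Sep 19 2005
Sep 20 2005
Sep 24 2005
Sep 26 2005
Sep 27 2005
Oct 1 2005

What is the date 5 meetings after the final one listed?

Gaps: 1, 4, 2, 1, 4 days — not constant, but cyclic with period 3.
The events fall on every Monday, Tuesday and Saturday.
Next Monday: Oct 3 2005.
Next Tuesday: Oct 4 2005.
Next Saturday: Oct 8 2005.
Next Monday: Oct 10 2005.
The following Tuesday is Oct 11 2005.

Oct 11 2005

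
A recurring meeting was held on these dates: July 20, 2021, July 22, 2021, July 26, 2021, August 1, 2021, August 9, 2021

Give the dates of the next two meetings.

August 19, 2021; August 31, 2021

The spacing grows by 2 each time: 2, 4, 6, 8 days.
Next gap: 10 days. August 9, 2021 + 10 days = August 19, 2021.
Next gap: 12 days. August 19, 2021 + 12 days = August 31, 2021.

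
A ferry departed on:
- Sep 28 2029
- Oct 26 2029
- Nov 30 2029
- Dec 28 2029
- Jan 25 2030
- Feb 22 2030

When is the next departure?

Every date is a Friday; gaps 28, 35, 28, 28, 28 days.
Each is the last Friday of its month (at least one falls on the 29th or later, ruling out '4th Friday').
Last Friday of March 2030: Mar 29 2030.

Mar 29 2030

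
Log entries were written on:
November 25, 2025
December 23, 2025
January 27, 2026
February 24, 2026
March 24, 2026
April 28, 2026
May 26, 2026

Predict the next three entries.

These are Tuesdays at 28- or 35-day spacing (28, 35, 28, 28, 35, 28).
The pattern: 4th Tuesday of the month.
4th Tuesday of June 2026: June 23, 2026.
July 2026 — 4th Tuesday is July 28, 2026.
August 2026 — 4th Tuesday is August 25, 2026.

June 23, 2026; July 28, 2026; August 25, 2026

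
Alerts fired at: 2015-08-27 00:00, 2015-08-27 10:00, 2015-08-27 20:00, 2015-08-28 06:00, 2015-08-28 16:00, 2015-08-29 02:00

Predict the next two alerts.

The interval is a steady 10 hours (10, 10, 10, 10, 10).
2015-08-29 02:00 + 10 h = 2015-08-29 12:00.
2015-08-29 12:00 + 10 h = 2015-08-29 22:00.

2015-08-29 12:00, 2015-08-29 22:00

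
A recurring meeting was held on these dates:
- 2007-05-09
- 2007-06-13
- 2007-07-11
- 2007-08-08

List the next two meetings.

Gaps: 35, 28, 28 days — a mix of 28 and 35. Every date is a Wednesday.
Each is the 2nd Wednesday of its month.
September 2007 — 2nd Wednesday is 2007-09-12.
2nd Wednesday of October 2007: 2007-10-10.

2007-09-12, 2007-10-10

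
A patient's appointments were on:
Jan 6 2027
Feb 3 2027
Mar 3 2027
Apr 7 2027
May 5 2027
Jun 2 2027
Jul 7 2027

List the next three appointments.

Aug 4 2027, Sep 1 2027, Oct 6 2027

All dates are Wednesdays, 28, 28, 35, 28, 28, 35 days apart.
Specifically, the 1st Wednesday of each month.
August 2027 — 1st Wednesday is Aug 4 2027.
September 2027 — 1st Wednesday is Sep 1 2027.
October 2027 — 1st Wednesday is Oct 6 2027.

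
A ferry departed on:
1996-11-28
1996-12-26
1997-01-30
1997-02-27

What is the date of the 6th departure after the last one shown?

1997-08-28

Every date is a Thursday; gaps 28, 35, 28 days.
Each is the last Thursday of its month (at least one falls on the 29th or later, ruling out '4th Thursday').
March 1997 ends with Thursday 1997-03-27.
Last Thursday of April 1997: 1997-04-24.
Last Thursday of May 1997: 1997-05-29.
June 1997 ends with Thursday 1997-06-26.
Last Thursday of July 1997: 1997-07-31.
Last Thursday of August 1997: 1997-08-28.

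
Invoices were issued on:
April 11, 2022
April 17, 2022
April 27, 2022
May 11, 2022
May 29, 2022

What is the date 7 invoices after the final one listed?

Intervals are 6, 10, 14, 18 days — an arithmetic progression with common difference 4.
Next gap: 22 days. May 29, 2022 + 22 days = June 20, 2022.
Next gap: 26 days. June 20, 2022 + 26 days = July 16, 2022.
Next gap: 30 days. July 16, 2022 + 30 days = August 15, 2022.
Next gap: 34 days. August 15, 2022 + 34 days = September 18, 2022.
Next gap: 38 days. September 18, 2022 + 38 days = October 26, 2022.
Next gap: 42 days. October 26, 2022 + 42 days = December 7, 2022.
Next gap: 46 days. December 7, 2022 + 46 days = January 22, 2023.

January 22, 2023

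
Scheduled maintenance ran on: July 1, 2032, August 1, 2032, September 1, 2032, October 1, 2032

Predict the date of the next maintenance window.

The day-of-month is always 1 (31, 31, 30 days between events).
So this recurs on the 1st of each month.
Next: November 2032 → November 1, 2032.

November 1, 2032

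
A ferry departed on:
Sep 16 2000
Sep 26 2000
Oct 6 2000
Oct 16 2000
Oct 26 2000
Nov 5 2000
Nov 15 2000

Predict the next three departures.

Gaps between consecutive events: 10, 10, 10, 10, 10, 10 days — a constant 10-day interval.
Nov 15 2000 + 10 days = Nov 25 2000.
Nov 25 2000 + 10 days = Dec 5 2000.
Dec 5 2000 + 10 days = Dec 15 2000.

Nov 25 2000, Dec 5 2000, Dec 15 2000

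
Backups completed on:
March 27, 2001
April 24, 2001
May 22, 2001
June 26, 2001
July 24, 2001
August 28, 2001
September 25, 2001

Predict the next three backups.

October 23, 2001; November 27, 2001; December 25, 2001

These are Tuesdays at 28- or 35-day spacing (28, 28, 35, 28, 35, 28).
The pattern: 4th Tuesday of the month.
4th Tuesday of October 2001: October 23, 2001.
4th Tuesday of November 2001: November 27, 2001.
December 2001 — 4th Tuesday is December 25, 2001.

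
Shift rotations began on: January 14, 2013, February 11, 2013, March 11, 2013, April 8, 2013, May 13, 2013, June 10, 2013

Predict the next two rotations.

Gaps: 28, 28, 28, 35, 28 days — a mix of 28 and 35. Every date is a Monday.
Each is the 2nd Monday of its month.
2nd Monday of July 2013: July 8, 2013.
2nd Monday of August 2013: August 12, 2013.

July 8, 2013; August 12, 2013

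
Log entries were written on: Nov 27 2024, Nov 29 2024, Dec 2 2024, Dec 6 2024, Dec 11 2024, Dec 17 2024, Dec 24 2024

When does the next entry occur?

Jan 1 2025

Intervals are 2, 3, 4, 5, 6, 7 days — an arithmetic progression with common difference 1.
Next gap: 8 days. Dec 24 2024 + 8 days = Jan 1 2025.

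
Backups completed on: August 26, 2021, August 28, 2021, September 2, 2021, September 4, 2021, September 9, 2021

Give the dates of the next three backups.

Gaps: 2, 5, 2, 5 days — not constant, but cyclic with period 2.
The events fall on every Thursday and Saturday.
The following Saturday is September 11, 2021.
Next Thursday: September 16, 2021.
The following Saturday is September 18, 2021.

September 11, 2021; September 16, 2021; September 18, 2021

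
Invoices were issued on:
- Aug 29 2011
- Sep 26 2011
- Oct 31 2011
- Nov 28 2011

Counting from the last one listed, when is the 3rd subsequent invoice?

Feb 27 2012

These are Mondays with 28, 35, 28-day gaps.
Each is the final Monday of its month — Aug 29 2011 is past the 28th, so '4th Monday' doesn't fit.
Last Monday of December 2011: Dec 26 2011.
Last Monday of January 2012: Jan 30 2012.
February 2012 ends with Monday Feb 27 2012.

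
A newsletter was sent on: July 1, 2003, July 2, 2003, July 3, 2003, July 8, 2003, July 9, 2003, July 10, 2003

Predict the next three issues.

July 15, 2003; July 16, 2003; July 17, 2003

Every event lands on a Tuesday or Wednesday or Thursday (gaps cycle 1, 1, 5, 1, 1).
So the schedule is: every Tuesday, Wednesday and Thursday.
Next Tuesday: July 15, 2003.
The following Wednesday is July 16, 2003.
The following Thursday is July 17, 2003.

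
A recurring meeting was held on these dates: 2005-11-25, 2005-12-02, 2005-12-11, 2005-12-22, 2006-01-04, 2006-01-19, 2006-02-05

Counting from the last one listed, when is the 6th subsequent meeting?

Gaps: 7, 9, 11, 13, 15, 17 days — each gap is 2 larger than the previous one.
Next gap: 19 days. 2006-02-05 + 19 days = 2006-02-24.
Next gap: 21 days. 2006-02-24 + 21 days = 2006-03-17.
Next gap: 23 days. 2006-03-17 + 23 days = 2006-04-09.
Next gap: 25 days. 2006-04-09 + 25 days = 2006-05-04.
Next gap: 27 days. 2006-05-04 + 27 days = 2006-05-31.
Next gap: 29 days. 2006-05-31 + 29 days = 2006-06-29.

2006-06-29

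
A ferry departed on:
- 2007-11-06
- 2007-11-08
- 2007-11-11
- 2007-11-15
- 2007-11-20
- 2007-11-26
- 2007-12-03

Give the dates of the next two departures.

2007-12-11, 2007-12-20

Intervals are 2, 3, 4, 5, 6, 7 days — an arithmetic progression with common difference 1.
Next gap: 8 days. 2007-12-03 + 8 days = 2007-12-11.
Next gap: 9 days. 2007-12-11 + 9 days = 2007-12-20.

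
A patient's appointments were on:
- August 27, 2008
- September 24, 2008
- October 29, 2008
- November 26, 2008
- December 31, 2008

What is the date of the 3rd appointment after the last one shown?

March 25, 2009

These are Wednesdays with 28, 35, 28, 35-day gaps.
Each is the final Wednesday of its month — October 29, 2008 is past the 28th, so '4th Wednesday' doesn't fit.
January 2009 ends with Wednesday January 28, 2009.
Last Wednesday of February 2009: February 25, 2009.
Last Wednesday of March 2009: March 25, 2009.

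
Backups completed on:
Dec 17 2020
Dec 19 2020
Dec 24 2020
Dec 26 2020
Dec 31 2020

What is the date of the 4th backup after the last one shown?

Every event lands on a Thursday or Saturday (gaps cycle 2, 5, 2, 5).
So the schedule is: every Thursday and Saturday.
Next Saturday: Jan 2 2021.
The following Thursday is Jan 7 2021.
Next Saturday: Jan 9 2021.
The following Thursday is Jan 14 2021.

Jan 14 2021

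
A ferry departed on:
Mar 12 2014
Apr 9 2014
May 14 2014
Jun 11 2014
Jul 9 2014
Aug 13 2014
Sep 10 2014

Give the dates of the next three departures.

Oct 8 2014, Nov 12 2014, Dec 10 2014

Gaps: 28, 35, 28, 28, 35, 28 days — a mix of 28 and 35. Every date is a Wednesday.
Each is the 2nd Wednesday of its month.
October 2014 — 2nd Wednesday is Oct 8 2014.
November 2014 — 2nd Wednesday is Nov 12 2014.
December 2014 — 2nd Wednesday is Dec 10 2014.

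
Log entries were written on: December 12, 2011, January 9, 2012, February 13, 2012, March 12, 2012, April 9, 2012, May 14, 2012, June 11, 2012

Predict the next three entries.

Gaps: 28, 35, 28, 28, 35, 28 days — a mix of 28 and 35. Every date is a Monday.
Each is the 2nd Monday of its month.
2nd Monday of July 2012: July 9, 2012.
August 2012 — 2nd Monday is August 13, 2012.
2nd Monday of September 2012: September 10, 2012.

July 9, 2012; August 13, 2012; September 10, 2012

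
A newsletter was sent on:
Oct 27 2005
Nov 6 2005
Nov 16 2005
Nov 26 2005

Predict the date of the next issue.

Dec 6 2005

Every event comes 10 days after the last (10, 10, 10).
Nov 26 2005 + 10 days = Dec 6 2005.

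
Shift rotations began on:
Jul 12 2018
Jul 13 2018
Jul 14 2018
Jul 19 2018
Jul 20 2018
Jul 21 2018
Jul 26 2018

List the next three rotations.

Jul 27 2018, Jul 28 2018, Aug 2 2018

Gaps: 1, 1, 5, 1, 1, 5 days — not constant, but cyclic with period 3.
The events fall on every Thursday, Friday and Saturday.
Next Friday: Jul 27 2018.
Next Saturday: Jul 28 2018.
Next Thursday: Aug 2 2018.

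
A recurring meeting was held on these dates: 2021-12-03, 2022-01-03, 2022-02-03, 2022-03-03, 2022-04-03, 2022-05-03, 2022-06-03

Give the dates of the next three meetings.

Gaps: 31, 31, 28, 31, 30, 31 days — not constant. Every event is on the 3rd of the month.
Pattern: the 3rd of each month.
July 2022: 2022-07-03.
August 2022: 2022-08-03.
September 2022: 2022-09-03.

2022-07-03, 2022-08-03, 2022-09-03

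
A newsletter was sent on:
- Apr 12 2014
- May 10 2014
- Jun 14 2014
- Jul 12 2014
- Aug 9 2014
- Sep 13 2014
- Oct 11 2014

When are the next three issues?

Nov 8 2014, Dec 13 2014, Jan 10 2015

These are Saturdays at 28- or 35-day spacing (28, 35, 28, 28, 35, 28).
The pattern: 2nd Saturday of the month.
2nd Saturday of November 2014: Nov 8 2014.
December 2014 — 2nd Saturday is Dec 13 2014.
2nd Saturday of January 2015: Jan 10 2015.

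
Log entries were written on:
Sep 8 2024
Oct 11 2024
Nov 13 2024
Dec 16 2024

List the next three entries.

Jan 18 2025, Feb 20 2025, Mar 25 2025

Every event comes 33 days after the last (33, 33, 33).
Dec 16 2024 + 33 days = Jan 18 2025.
Jan 18 2025 + 33 days = Feb 20 2025.
Feb 20 2025 + 33 days = Mar 25 2025.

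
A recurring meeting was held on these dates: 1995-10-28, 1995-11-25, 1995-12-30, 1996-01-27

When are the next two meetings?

These are Saturdays with 28, 35, 28-day gaps.
Each is the final Saturday of its month — 1995-12-30 is past the 28th, so '4th Saturday' doesn't fit.
Last Saturday of February 1996: 1996-02-24.
Last Saturday of March 1996: 1996-03-30.

1996-02-24, 1996-03-30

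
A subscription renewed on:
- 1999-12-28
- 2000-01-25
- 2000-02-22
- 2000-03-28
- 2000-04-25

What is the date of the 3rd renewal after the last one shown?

2000-07-25

Gaps: 28, 28, 35, 28 days — a mix of 28 and 35. Every date is a Tuesday.
Each is the 4th Tuesday of its month.
4th Tuesday of May 2000: 2000-05-23.
June 2000 — 4th Tuesday is 2000-06-27.
4th Tuesday of July 2000: 2000-07-25.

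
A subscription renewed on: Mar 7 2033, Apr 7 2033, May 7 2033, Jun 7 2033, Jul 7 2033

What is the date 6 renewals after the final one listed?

The day-of-month is always 7 (31, 30, 31, 30 days between events).
So this recurs on the 7th of each month.
Next: August 2033 → Aug 7 2033.
September 2033: Sep 7 2033.
Next: October 2033 → Oct 7 2033.
November 2033: Nov 7 2033.
Next: December 2033 → Dec 7 2033.
January 2034: Jan 7 2034.

Jan 7 2034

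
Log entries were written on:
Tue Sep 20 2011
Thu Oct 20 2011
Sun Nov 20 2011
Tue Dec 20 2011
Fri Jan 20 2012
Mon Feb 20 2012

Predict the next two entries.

Each date is the 20th; the gaps (30, 31, 30, 31, 31) track the month lengths.
The rule is the 20th of each month.
March 2012: Tue Mar 20 2012.
April 2012: Fri Apr 20 2012.

Tue Mar 20 2012, Fri Apr 20 2012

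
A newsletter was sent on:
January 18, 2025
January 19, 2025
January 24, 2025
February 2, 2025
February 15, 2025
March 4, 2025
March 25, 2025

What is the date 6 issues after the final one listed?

October 21, 2025

Gaps: 1, 5, 9, 13, 17, 21 days — each gap is 4 larger than the previous one.
Next gap: 25 days. March 25, 2025 + 25 days = April 19, 2025.
Next gap: 29 days. April 19, 2025 + 29 days = May 18, 2025.
Next gap: 33 days. May 18, 2025 + 33 days = June 20, 2025.
Next gap: 37 days. June 20, 2025 + 37 days = July 27, 2025.
Next gap: 41 days. July 27, 2025 + 41 days = September 6, 2025.
Next gap: 45 days. September 6, 2025 + 45 days = October 21, 2025.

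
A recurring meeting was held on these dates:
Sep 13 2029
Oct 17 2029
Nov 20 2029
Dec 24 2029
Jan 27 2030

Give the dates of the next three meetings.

Gaps between consecutive events: 34, 34, 34, 34 days — a constant 34-day interval.
Jan 27 2030 + 34 days = Mar 2 2030.
Mar 2 2030 + 34 days = Apr 5 2030.
Apr 5 2030 + 34 days = May 9 2030.

Mar 2 2030, Apr 5 2030, May 9 2030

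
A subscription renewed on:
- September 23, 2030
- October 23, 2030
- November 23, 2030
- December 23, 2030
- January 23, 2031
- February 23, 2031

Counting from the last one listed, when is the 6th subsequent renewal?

Gaps: 30, 31, 30, 31, 31 days — not constant. Every event is on the 23rd of the month.
Pattern: the 23rd of each month.
Next: March 2031 → March 23, 2031.
April 2031: April 23, 2031.
May 2031: May 23, 2031.
June 2031: June 23, 2031.
Next: July 2031 → July 23, 2031.
August 2031: August 23, 2031.

August 23, 2031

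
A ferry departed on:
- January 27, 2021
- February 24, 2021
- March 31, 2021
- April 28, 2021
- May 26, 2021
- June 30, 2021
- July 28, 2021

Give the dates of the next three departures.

August 25, 2021; September 29, 2021; October 27, 2021

These are Wednesdays with 28, 35, 28, 28, 35, 28-day gaps.
Each is the final Wednesday of its month — March 31, 2021 is past the 28th, so '4th Wednesday' doesn't fit.
August 2021 ends with Wednesday August 25, 2021.
September 2021 ends with Wednesday September 29, 2021.
October 2021 ends with Wednesday October 27, 2021.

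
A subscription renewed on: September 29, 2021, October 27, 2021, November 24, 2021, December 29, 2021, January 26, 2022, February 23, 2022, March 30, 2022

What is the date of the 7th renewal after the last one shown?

Every date is a Wednesday; gaps 28, 28, 35, 28, 28, 35 days.
Each is the last Wednesday of its month (at least one falls on the 29th or later, ruling out '4th Wednesday').
Last Wednesday of April 2022: April 27, 2022.
May 2022 ends with Wednesday May 25, 2022.
Last Wednesday of June 2022: June 29, 2022.
July 2022 ends with Wednesday July 27, 2022.
Last Wednesday of August 2022: August 31, 2022.
September 2022 ends with Wednesday September 28, 2022.
October 2022 ends with Wednesday October 26, 2022.

October 26, 2022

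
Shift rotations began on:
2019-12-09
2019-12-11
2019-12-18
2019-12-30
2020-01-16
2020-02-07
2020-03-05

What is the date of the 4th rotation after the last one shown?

2020-08-10

The spacing grows by 5 each time: 2, 7, 12, 17, 22, 27 days.
Next gap: 32 days. 2020-03-05 + 32 days = 2020-04-06.
Next gap: 37 days. 2020-04-06 + 37 days = 2020-05-13.
Next gap: 42 days. 2020-05-13 + 42 days = 2020-06-24.
Next gap: 47 days. 2020-06-24 + 47 days = 2020-08-10.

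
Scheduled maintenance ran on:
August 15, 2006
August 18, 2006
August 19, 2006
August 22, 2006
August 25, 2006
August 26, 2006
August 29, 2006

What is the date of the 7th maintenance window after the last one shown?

September 15, 2006

Gaps: 3, 1, 3, 3, 1, 3 days — not constant, but cyclic with period 3.
The events fall on every Tuesday, Friday and Saturday.
Next Friday: September 1, 2006.
The following Saturday is September 2, 2006.
Next Tuesday: September 5, 2006.
The following Friday is September 8, 2006.
Next Saturday: September 9, 2006.
The following Tuesday is September 12, 2006.
The following Friday is September 15, 2006.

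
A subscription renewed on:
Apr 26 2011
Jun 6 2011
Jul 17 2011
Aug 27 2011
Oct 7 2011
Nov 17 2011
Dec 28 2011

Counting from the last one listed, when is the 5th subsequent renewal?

Every event comes 41 days after the last (41, 41, 41, 41, 41, 41).
Dec 28 2011 + 41 days = Feb 7 2012.
Feb 7 2012 + 41 days = Mar 19 2012.
Mar 19 2012 + 41 days = Apr 29 2012.
Apr 29 2012 + 41 days = Jun 9 2012.
Jun 9 2012 + 41 days = Jul 20 2012.

Jul 20 2012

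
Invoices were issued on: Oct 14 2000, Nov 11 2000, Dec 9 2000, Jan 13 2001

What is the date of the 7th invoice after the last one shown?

Aug 11 2001

These are Saturdays at 28- or 35-day spacing (28, 28, 35).
The pattern: 2nd Saturday of the month.
February 2001 — 2nd Saturday is Feb 10 2001.
March 2001 — 2nd Saturday is Mar 10 2001.
April 2001 — 2nd Saturday is Apr 14 2001.
2nd Saturday of May 2001: May 12 2001.
June 2001 — 2nd Saturday is Jun 9 2001.
July 2001 — 2nd Saturday is Jul 14 2001.
August 2001 — 2nd Saturday is Aug 11 2001.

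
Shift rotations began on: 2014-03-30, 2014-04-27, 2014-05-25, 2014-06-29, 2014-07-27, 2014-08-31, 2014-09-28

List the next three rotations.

2014-10-26, 2014-11-30, 2014-12-28

Every date is a Sunday; gaps 28, 28, 35, 28, 35, 28 days.
Each is the last Sunday of its month (at least one falls on the 29th or later, ruling out '4th Sunday').
Last Sunday of October 2014: 2014-10-26.
Last Sunday of November 2014: 2014-11-30.
December 2014 ends with Sunday 2014-12-28.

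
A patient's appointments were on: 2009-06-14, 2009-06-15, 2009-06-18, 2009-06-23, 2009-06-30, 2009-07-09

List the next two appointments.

2009-07-20, 2009-08-02

Intervals are 1, 3, 5, 7, 9 days — an arithmetic progression with common difference 2.
Next gap: 11 days. 2009-07-09 + 11 days = 2009-07-20.
Next gap: 13 days. 2009-07-20 + 13 days = 2009-08-02.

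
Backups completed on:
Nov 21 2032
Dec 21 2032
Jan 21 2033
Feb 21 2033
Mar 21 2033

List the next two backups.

Gaps: 30, 31, 31, 28 days — not constant. Every event is on the 21st of the month.
Pattern: the 21st of each month.
Next: April 2033 → Apr 21 2033.
May 2033: May 21 2033.

Apr 21 2033, May 21 2033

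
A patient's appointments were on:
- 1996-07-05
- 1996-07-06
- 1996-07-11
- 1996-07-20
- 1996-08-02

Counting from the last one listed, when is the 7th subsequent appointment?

The spacing grows by 4 each time: 1, 5, 9, 13 days.
Next gap: 17 days. 1996-08-02 + 17 days = 1996-08-19.
Next gap: 21 days. 1996-08-19 + 21 days = 1996-09-09.
Next gap: 25 days. 1996-09-09 + 25 days = 1996-10-04.
Next gap: 29 days. 1996-10-04 + 29 days = 1996-11-02.
Next gap: 33 days. 1996-11-02 + 33 days = 1996-12-05.
Next gap: 37 days. 1996-12-05 + 37 days = 1997-01-11.
Next gap: 41 days. 1997-01-11 + 41 days = 1997-02-21.

1997-02-21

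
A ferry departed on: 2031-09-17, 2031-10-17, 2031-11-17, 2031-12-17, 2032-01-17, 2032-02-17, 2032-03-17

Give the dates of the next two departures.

2032-04-17, 2032-05-17

Each date is the 17th; the gaps (30, 31, 30, 31, 31, 29) track the month lengths.
The rule is the 17th of each month.
Next: April 2032 → 2032-04-17.
May 2032: 2032-05-17.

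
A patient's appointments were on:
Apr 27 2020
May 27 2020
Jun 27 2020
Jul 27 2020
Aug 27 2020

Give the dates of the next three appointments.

Each date is the 27th; the gaps (30, 31, 30, 31) track the month lengths.
The rule is the 27th of each month.
September 2020: Sep 27 2020.
October 2020: Oct 27 2020.
November 2020: Nov 27 2020.

Sep 27 2020, Oct 27 2020, Nov 27 2020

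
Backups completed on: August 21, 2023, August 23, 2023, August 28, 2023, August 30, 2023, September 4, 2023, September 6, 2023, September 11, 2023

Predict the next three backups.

The gap pattern 2, 5, 2, 5, 2, 5 repeats every 2 events.
These are the Mondays and Wednesdays of each week.
The following Wednesday is September 13, 2023.
Next Monday: September 18, 2023.
Next Wednesday: September 20, 2023.

September 13, 2023; September 18, 2023; September 20, 2023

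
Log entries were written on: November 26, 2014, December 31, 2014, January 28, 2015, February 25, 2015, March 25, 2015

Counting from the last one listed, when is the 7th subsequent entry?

All Wednesdays; the gaps (35, 28, 28, 28) vary with month length.
This is the last Wednesday of each month.
Last Wednesday of April 2015: April 29, 2015.
Last Wednesday of May 2015: May 27, 2015.
June 2015 ends with Wednesday June 24, 2015.
July 2015 ends with Wednesday July 29, 2015.
August 2015 ends with Wednesday August 26, 2015.
September 2015 ends with Wednesday September 30, 2015.
October 2015 ends with Wednesday October 28, 2015.

October 28, 2015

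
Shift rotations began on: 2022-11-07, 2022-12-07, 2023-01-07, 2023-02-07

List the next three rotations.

2023-03-07, 2023-04-07, 2023-05-07

Gaps: 30, 31, 31 days — not constant. Every event is on the 7th of the month.
Pattern: the 7th of each month.
Next: March 2023 → 2023-03-07.
April 2023: 2023-04-07.
May 2023: 2023-05-07.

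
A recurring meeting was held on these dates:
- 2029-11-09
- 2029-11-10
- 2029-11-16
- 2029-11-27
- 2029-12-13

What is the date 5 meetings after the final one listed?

2030-05-17

Intervals are 1, 6, 11, 16 days — an arithmetic progression with common difference 5.
Next gap: 21 days. 2029-12-13 + 21 days = 2030-01-03.
Next gap: 26 days. 2030-01-03 + 26 days = 2030-01-29.
Next gap: 31 days. 2030-01-29 + 31 days = 2030-03-01.
Next gap: 36 days. 2030-03-01 + 36 days = 2030-04-06.
Next gap: 41 days. 2030-04-06 + 41 days = 2030-05-17.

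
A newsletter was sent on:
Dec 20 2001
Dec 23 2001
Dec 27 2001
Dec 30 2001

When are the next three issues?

Jan 3 2002, Jan 6 2002, Jan 10 2002

Gaps: 3, 4, 3 days — not constant, but cyclic with period 2.
The events fall on every Thursday and Sunday.
Next Thursday: Jan 3 2002.
The following Sunday is Jan 6 2002.
Next Thursday: Jan 10 2002.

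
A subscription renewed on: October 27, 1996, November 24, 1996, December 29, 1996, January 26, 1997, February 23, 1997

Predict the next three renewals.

March 30, 1997; April 27, 1997; May 25, 1997

Every date is a Sunday; gaps 28, 35, 28, 28 days.
Each is the last Sunday of its month (at least one falls on the 29th or later, ruling out '4th Sunday').
March 1997 ends with Sunday March 30, 1997.
April 1997 ends with Sunday April 27, 1997.
Last Sunday of May 1997: May 25, 1997.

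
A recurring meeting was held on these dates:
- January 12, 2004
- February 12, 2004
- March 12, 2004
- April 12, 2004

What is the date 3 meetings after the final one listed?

Each date is the 12th; the gaps (31, 29, 31) track the month lengths.
The rule is the 12th of each month.
Next: May 2004 → May 12, 2004.
Next: June 2004 → June 12, 2004.
Next: July 2004 → July 12, 2004.

July 12, 2004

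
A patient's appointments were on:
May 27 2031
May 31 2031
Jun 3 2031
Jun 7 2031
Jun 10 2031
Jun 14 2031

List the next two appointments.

Jun 17 2031, Jun 21 2031

Every event lands on a Tuesday or Saturday (gaps cycle 4, 3, 4, 3, 4).
So the schedule is: every Tuesday and Saturday.
The following Tuesday is Jun 17 2031.
Next Saturday: Jun 21 2031.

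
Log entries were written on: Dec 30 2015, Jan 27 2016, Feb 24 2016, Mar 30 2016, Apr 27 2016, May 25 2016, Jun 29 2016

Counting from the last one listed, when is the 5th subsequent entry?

These are Wednesdays with 28, 28, 35, 28, 28, 35-day gaps.
Each is the final Wednesday of its month — Dec 30 2015 is past the 28th, so '4th Wednesday' doesn't fit.
July 2016 ends with Wednesday Jul 27 2016.
August 2016 ends with Wednesday Aug 31 2016.
Last Wednesday of September 2016: Sep 28 2016.
Last Wednesday of October 2016: Oct 26 2016.
November 2016 ends with Wednesday Nov 30 2016.

Nov 30 2016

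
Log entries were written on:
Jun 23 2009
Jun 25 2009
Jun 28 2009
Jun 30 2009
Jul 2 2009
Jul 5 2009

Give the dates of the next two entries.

Jul 7 2009, Jul 9 2009

Every event lands on a Tuesday or Thursday or Sunday (gaps cycle 2, 3, 2, 2, 3).
So the schedule is: every Tuesday, Thursday and Sunday.
The following Tuesday is Jul 7 2009.
The following Thursday is Jul 9 2009.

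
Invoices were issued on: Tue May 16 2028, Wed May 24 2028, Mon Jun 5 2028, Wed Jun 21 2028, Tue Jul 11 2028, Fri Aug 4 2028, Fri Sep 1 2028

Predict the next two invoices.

The spacing grows by 4 each time: 8, 12, 16, 20, 24, 28 days.
Next gap: 32 days. Fri Sep 1 2028 + 32 days = Tue Oct 3 2028.
Next gap: 36 days. Tue Oct 3 2028 + 36 days = Wed Nov 8 2028.

Tue Oct 3 2028, Wed Nov 8 2028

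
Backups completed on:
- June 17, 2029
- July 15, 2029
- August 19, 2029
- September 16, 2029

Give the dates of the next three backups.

All dates are Sundays, 28, 35, 28 days apart.
Specifically, the 3rd Sunday of each month.
October 2029 — 3rd Sunday is October 21, 2029.
3rd Sunday of November 2029: November 18, 2029.
December 2029 — 3rd Sunday is December 16, 2029.

October 21, 2029; November 18, 2029; December 16, 2029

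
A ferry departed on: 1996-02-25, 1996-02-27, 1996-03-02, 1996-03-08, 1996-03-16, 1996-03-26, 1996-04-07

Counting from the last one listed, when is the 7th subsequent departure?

1996-08-25

Intervals are 2, 4, 6, 8, 10, 12 days — an arithmetic progression with common difference 2.
Next gap: 14 days. 1996-04-07 + 14 days = 1996-04-21.
Next gap: 16 days. 1996-04-21 + 16 days = 1996-05-07.
Next gap: 18 days. 1996-05-07 + 18 days = 1996-05-25.
Next gap: 20 days. 1996-05-25 + 20 days = 1996-06-14.
Next gap: 22 days. 1996-06-14 + 22 days = 1996-07-06.
Next gap: 24 days. 1996-07-06 + 24 days = 1996-07-30.
Next gap: 26 days. 1996-07-30 + 26 days = 1996-08-25.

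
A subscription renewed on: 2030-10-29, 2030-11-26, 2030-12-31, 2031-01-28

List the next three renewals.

Every date is a Tuesday; gaps 28, 35, 28 days.
Each is the last Tuesday of its month (at least one falls on the 29th or later, ruling out '4th Tuesday').
Last Tuesday of February 2031: 2031-02-25.
Last Tuesday of March 2031: 2031-03-25.
April 2031 ends with Tuesday 2031-04-29.

2031-02-25, 2031-03-25, 2031-04-29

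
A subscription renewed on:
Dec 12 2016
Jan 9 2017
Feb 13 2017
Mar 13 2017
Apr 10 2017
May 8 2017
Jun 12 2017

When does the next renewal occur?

Jul 10 2017

Gaps: 28, 35, 28, 28, 28, 35 days — a mix of 28 and 35. Every date is a Monday.
Each is the 2nd Monday of its month.
July 2017 — 2nd Monday is Jul 10 2017.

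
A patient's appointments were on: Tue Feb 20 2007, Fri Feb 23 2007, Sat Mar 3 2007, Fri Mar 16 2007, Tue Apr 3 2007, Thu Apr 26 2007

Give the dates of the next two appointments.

Thu May 24 2007, Tue Jun 26 2007

The spacing grows by 5 each time: 3, 8, 13, 18, 23 days.
Next gap: 28 days. Thu Apr 26 2007 + 28 days = Thu May 24 2007.
Next gap: 33 days. Thu May 24 2007 + 33 days = Tue Jun 26 2007.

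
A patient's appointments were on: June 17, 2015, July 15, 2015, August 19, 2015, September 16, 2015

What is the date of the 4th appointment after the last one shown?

January 20, 2016

Gaps: 28, 35, 28 days — a mix of 28 and 35. Every date is a Wednesday.
Each is the 3rd Wednesday of its month.
October 2015 — 3rd Wednesday is October 21, 2015.
3rd Wednesday of November 2015: November 18, 2015.
3rd Wednesday of December 2015: December 16, 2015.
January 2016 — 3rd Wednesday is January 20, 2016.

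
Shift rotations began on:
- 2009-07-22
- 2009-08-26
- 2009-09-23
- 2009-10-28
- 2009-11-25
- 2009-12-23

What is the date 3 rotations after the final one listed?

2010-03-24

All dates are Wednesdays, 35, 28, 35, 28, 28 days apart.
Specifically, the 4th Wednesday of each month.
4th Wednesday of January 2010: 2010-01-27.
February 2010 — 4th Wednesday is 2010-02-24.
March 2010 — 4th Wednesday is 2010-03-24.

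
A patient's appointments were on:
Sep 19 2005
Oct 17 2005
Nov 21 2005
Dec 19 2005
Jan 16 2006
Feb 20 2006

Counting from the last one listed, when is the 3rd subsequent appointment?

May 15 2006

These are Mondays at 28- or 35-day spacing (28, 35, 28, 28, 35).
The pattern: 3rd Monday of the month.
3rd Monday of March 2006: Mar 20 2006.
April 2006 — 3rd Monday is Apr 17 2006.
May 2006 — 3rd Monday is May 15 2006.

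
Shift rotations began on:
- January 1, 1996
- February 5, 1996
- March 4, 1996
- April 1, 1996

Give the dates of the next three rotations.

All dates are Mondays, 35, 28, 28 days apart.
Specifically, the 1st Monday of each month.
1st Monday of May 1996: May 6, 1996.
June 1996 — 1st Monday is June 3, 1996.
1st Monday of July 1996: July 1, 1996.

May 6, 1996; June 3, 1996; July 1, 1996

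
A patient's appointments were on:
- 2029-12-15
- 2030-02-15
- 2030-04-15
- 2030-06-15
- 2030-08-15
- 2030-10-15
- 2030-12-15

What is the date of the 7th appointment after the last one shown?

2032-02-15

The day-of-month is always 15 (62, 59, 61, 61, 61, 61 days between events).
So this recurs on the 15th of every 2 months.
February 2031: 2031-02-15.
Next: April 2031 → 2031-04-15.
Next: June 2031 → 2031-06-15.
August 2031: 2031-08-15.
October 2031: 2031-10-15.
Next: December 2031 → 2031-12-15.
February 2032: 2032-02-15.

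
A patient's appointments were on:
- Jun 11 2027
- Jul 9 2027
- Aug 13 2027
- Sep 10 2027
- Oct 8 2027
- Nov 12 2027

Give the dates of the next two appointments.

Dec 10 2027, Jan 14 2028

Gaps: 28, 35, 28, 28, 35 days — a mix of 28 and 35. Every date is a Friday.
Each is the 2nd Friday of its month.
December 2027 — 2nd Friday is Dec 10 2027.
January 2028 — 2nd Friday is Jan 14 2028.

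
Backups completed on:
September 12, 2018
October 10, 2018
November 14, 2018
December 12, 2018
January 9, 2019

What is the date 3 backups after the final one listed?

April 10, 2019

All dates are Wednesdays, 28, 35, 28, 28 days apart.
Specifically, the 2nd Wednesday of each month.
February 2019 — 2nd Wednesday is February 13, 2019.
2nd Wednesday of March 2019: March 13, 2019.
2nd Wednesday of April 2019: April 10, 2019.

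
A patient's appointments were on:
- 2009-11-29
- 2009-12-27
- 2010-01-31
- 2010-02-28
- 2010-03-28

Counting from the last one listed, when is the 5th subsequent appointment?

Every date is a Sunday; gaps 28, 35, 28, 28 days.
Each is the last Sunday of its month (at least one falls on the 29th or later, ruling out '4th Sunday').
Last Sunday of April 2010: 2010-04-25.
May 2010 ends with Sunday 2010-05-30.
Last Sunday of June 2010: 2010-06-27.
Last Sunday of July 2010: 2010-07-25.
Last Sunday of August 2010: 2010-08-29.

2010-08-29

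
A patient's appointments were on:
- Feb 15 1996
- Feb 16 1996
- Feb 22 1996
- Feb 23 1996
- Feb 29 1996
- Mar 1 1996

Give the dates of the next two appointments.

Mar 7 1996, Mar 8 1996

Gaps: 1, 6, 1, 6, 1 days — not constant, but cyclic with period 2.
The events fall on every Thursday and Friday.
Next Thursday: Mar 7 1996.
The following Friday is Mar 8 1996.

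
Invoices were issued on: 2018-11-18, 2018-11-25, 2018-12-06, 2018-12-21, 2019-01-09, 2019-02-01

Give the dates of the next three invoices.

Intervals are 7, 11, 15, 19, 23 days — an arithmetic progression with common difference 4.
Next gap: 27 days. 2019-02-01 + 27 days = 2019-02-28.
Next gap: 31 days. 2019-02-28 + 31 days = 2019-03-31.
Next gap: 35 days. 2019-03-31 + 35 days = 2019-05-05.

2019-02-28, 2019-03-31, 2019-05-05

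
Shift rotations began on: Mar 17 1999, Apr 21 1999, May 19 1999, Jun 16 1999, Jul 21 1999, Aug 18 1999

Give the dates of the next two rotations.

These are Wednesdays at 28- or 35-day spacing (35, 28, 28, 35, 28).
The pattern: 3rd Wednesday of the month.
September 1999 — 3rd Wednesday is Sep 15 1999.
3rd Wednesday of October 1999: Oct 20 1999.

Sep 15 1999, Oct 20 1999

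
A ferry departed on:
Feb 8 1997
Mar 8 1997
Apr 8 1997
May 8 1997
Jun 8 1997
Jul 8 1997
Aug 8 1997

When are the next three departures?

The day-of-month is always 8 (28, 31, 30, 31, 30, 31 days between events).
So this recurs on the 8th of each month.
September 1997: Sep 8 1997.
October 1997: Oct 8 1997.
November 1997: Nov 8 1997.

Sep 8 1997, Oct 8 1997, Nov 8 1997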